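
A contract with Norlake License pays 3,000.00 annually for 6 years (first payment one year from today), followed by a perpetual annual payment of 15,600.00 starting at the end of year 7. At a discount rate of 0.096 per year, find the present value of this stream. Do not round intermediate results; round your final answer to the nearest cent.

PV of 6-year annuity: 3,000.00 × [1 − (1+0.096)^−6] / 0.096 = 13220.37488
Perpetuity value at year 6: 15,600.00 / 0.096 = 162500.00000
PV of perpetuity: 162500.00000 / (1+0.096)^6 = 93754.05063
Total PV = 13220.37488 + 93754.05063 = 106974.42551

106974.43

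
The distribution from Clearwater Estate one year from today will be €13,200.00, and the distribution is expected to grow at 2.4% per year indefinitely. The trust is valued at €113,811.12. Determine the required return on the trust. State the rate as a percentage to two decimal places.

14.00%

P = D₁/(r − g) ⇒ r = D₁/P + g = €13,200.0000/€113,811.12 + 0.024 = 0.115982 + 0.024 = 0.139982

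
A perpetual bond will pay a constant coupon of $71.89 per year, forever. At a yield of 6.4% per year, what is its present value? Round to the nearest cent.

$1123.28

Level perpetuity: PV = C / r = $71.89 / 0.064 = $1,123.28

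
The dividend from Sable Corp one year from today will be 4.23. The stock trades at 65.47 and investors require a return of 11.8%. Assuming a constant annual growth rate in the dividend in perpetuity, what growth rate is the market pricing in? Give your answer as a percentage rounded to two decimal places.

5.34%

P = D₁/(r−g) ⇒ g = r − D₁/P = 0.118 − 4.23/65.47 = 0.053390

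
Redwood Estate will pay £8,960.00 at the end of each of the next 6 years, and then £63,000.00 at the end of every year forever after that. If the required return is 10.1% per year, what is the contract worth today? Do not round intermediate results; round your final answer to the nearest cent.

PV of 6-year annuity: £8,960.00 × [1 − (1+0.101)^−6] / 0.101 = 38909.04358
Perpetuity value at year 6: £63,000.00 / 0.101 = 623762.37624
PV of perpetuity: 623762.37624 / (1+0.101)^6 = 350183.16357
Total PV = 38909.04358 + 350183.16357 = 389092.20715

£389092.21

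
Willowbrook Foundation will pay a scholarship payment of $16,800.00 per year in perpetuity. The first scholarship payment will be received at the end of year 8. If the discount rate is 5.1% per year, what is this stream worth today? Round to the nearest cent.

Value at end of year 7: C / r = $16,800.00 / 0.051 = $329,411.7647
Discount to today: PV = $329,411.7647 / (1 + 0.051)^7 = $329,411.7647 / 1.416508 = $232,552.01

$232552.01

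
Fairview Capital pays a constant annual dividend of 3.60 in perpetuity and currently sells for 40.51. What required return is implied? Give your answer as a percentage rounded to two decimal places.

P = C/r ⇒ r = C/P = 3.60/40.51 = 0.088867

8.89%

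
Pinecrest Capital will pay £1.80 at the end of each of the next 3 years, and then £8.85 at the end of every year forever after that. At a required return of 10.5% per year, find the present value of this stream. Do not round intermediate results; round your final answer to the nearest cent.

£66.91

PV of 3-year annuity: £1.80 × [1 − (1+0.105)^−3] / 0.105 = 4.43722
Perpetuity value at year 3: £8.85 / 0.105 = 84.28571
PV of perpetuity: 84.28571 / (1+0.105)^3 = 62.46937
Total PV = 4.43722 + 62.46937 = 66.90659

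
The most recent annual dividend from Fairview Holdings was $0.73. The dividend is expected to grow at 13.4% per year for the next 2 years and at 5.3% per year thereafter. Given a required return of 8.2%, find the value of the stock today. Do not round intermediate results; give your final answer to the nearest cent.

$30.68

D_1 = 0.82782
D_2 = 0.93875
Terminal value at year 2: TV = D_2×(1+g_2)/(r−g_2) = 0.98850/0.029 = 34.08626
P_0 = D_1/(1+r)^1 + D_2/(1+r)^2 + TV/(1+r)^2
    = 0.76508 + 0.80185 + 29.11554 = 30.68247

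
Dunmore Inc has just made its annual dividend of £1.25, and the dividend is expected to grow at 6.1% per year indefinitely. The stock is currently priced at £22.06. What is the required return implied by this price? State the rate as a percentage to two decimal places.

12.11%

D₁ = £1.25 × 1.061 = £1.3263
P = D₁/(r − g) ⇒ r = D₁/P + g = £1.3263/£22.06 + 0.061 = 0.060120 + 0.061 = 0.121120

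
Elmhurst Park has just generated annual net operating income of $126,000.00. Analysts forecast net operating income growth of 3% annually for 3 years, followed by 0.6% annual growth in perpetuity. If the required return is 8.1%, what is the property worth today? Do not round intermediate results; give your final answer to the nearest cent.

D_1 = 129780.00000
D_2 = 133673.40000
D_3 = 137683.60200
Terminal value at year 3: TV = D_3×(1+g_2)/(r−g_2) = 138509.70361/0.075 = 1846796.04816
P_0 = D_1/(1+r)^1 + D_2/(1+r)^2 + D_3/(1+r)^3 + TV/(1+r)^3
    = 120055.50416 + 114391.46095 + 108994.63902 + 1461981.42470 = 1805423.02884

$1805423.03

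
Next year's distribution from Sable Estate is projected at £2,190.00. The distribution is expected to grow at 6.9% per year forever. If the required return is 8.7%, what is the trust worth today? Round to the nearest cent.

Growing perpetuity: P = D₁ / (r − g) = £2,190.0000 / (0.087 − 0.069) = £121,666.67

£121666.67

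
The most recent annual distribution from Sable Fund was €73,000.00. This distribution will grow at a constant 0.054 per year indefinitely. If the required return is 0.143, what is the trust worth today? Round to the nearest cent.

€864516.85

D₁ = D₀ × (1 + g) = €73,000.00 × 1.054 = €76,942.0000
Growing perpetuity: P = D₁ / (r − g) = €76,942.0000 / (0.143 − 0.054) = €864,516.85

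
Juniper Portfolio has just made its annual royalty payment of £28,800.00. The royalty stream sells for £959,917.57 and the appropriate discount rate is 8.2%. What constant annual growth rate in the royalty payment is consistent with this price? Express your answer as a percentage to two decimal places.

P = D₀(1+g)/(r−g) ⇒ P(r−g) = D₀(1+g) ⇒ g(P+D₀) = P·r − D₀
g = (P·r − D₀)/(P + D₀) = (£959,917.57×0.082 − £28,800.00) / (£959,917.57 + £28,800.00) = 0.050483

5.05%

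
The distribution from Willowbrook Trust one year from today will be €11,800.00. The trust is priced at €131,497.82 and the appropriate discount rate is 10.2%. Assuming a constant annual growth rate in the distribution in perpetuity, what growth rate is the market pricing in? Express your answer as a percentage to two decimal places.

1.23%

P = D₁/(r−g) ⇒ g = r − D₁/P = 0.102 − €11,800.00/€131,497.82 = 0.012265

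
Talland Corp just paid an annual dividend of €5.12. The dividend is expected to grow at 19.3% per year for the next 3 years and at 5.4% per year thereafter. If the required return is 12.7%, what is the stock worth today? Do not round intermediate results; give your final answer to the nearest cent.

D_1 = 6.10816
D_2 = 7.28703
D_3 = 8.69343
Terminal value at year 3: TV = D_3×(1+g_2)/(r−g_2) = 9.16288/0.073 = 125.51888
P_0 = D_1/(1+r)^1 + D_2/(1+r)^2 + D_3/(1+r)^3 + TV/(1+r)^3
    = 5.41984 + 5.73724 + 6.07323 + 87.68742 = 104.91773

€104.92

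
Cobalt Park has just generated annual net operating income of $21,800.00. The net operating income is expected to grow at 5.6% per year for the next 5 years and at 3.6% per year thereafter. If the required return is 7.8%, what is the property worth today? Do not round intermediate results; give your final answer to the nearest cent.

D_1 = 23020.80000
D_2 = 24309.96480
D_3 = 25671.32283
D_4 = 27108.91691
D_5 = 28627.01625
Terminal value at year 5: TV = D_5×(1+g_2)/(r−g_2) = 29657.58884/0.042 = 706133.06760
P_0 = D_1/(1+r)^1 + D_2/(1+r)^2 + D_3/(1+r)^3 + D_4/(1+r)^4 + D_5/(1+r)^5 + TV/(1+r)^5
    = 21355.10204 + 20919.28363 + 20492.35948 + 20074.14806 + 19664.47157 + 485056.96532 = 587562.33010

$587562.33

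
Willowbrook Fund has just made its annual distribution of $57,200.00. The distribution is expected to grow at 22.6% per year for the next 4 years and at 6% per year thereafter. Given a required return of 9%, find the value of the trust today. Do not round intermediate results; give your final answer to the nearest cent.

D_1 = 70127.20000
D_2 = 85975.94720
D_3 = 105406.51127
D_4 = 129228.38281
Terminal value at year 4: TV = D_4×(1+g_2)/(r−g_2) = 136982.08578/0.03 = 4566069.52608
P_0 = D_1/(1+r)^1 + D_2/(1+r)^2 + D_3/(1+r)^3 + D_4/(1+r)^4 + TV/(1+r)^4
    = 64336.88073 + 72364.23466 + 81393.16669 + 91548.64437 + 3234718.76775 = 3544361.69421

$3544361.69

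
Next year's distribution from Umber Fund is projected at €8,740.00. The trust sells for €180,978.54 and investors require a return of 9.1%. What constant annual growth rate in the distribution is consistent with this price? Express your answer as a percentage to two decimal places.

P = D₁/(r−g) ⇒ g = r − D₁/P = 0.091 − €8,740.00/€180,978.54 = 0.042707

4.27%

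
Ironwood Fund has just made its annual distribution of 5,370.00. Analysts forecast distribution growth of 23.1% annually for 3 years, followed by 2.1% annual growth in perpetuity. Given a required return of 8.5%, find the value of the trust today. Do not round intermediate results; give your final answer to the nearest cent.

145961.35

D_1 = 6610.47000
D_2 = 8137.48857
D_3 = 10017.24843
Terminal value at year 3: TV = D_3×(1+g_2)/(r−g_2) = 10227.61065/0.064 = 159806.41635
P_0 = D_1/(1+r)^1 + D_2/(1+r)^2 + D_3/(1+r)^3 + TV/(1+r)^3
    = 6092.59908 + 6912.43269 + 7842.58492 + 125113.73755 = 145961.35423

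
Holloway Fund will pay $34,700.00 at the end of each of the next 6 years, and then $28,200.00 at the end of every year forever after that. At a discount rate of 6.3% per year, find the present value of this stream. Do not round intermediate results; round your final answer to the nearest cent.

$479282.59

PV of 6-year annuity: $34,700.00 × [1 − (1+0.063)^−6] / 0.063 = 169034.60348
Perpetuity value at year 6: $28,200.00 / 0.063 = 447619.04762
PV of perpetuity: 447619.04762 / (1+0.063)^6 = 310247.98657
Total PV = 169034.60348 + 310247.98657 = 479282.59006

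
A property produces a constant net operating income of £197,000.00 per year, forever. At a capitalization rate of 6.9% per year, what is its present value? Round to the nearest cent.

Level perpetuity: PV = C / r = £197,000.00 / 0.069 = £2,855,072.46

£2855072.46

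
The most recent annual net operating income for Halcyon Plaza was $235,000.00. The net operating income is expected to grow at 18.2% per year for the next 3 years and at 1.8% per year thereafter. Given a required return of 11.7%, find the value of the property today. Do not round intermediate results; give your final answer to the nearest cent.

D_1 = 277770.00000
D_2 = 328324.14000
D_3 = 388079.13348
Terminal value at year 3: TV = D_3×(1+g_2)/(r−g_2) = 395064.55788/0.099 = 3990551.08972
P_0 = D_1/(1+r)^1 + D_2/(1+r)^2 + D_3/(1+r)^3 + TV/(1+r)^3
    = 248675.02238 + 263145.81598 + 278458.68800 + 2863342.87255 = 3653622.39891

$3653622.40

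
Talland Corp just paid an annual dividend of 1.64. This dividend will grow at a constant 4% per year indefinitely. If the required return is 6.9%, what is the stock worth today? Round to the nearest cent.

D₁ = D₀ × (1 + g) = 1.64 × 1.04 = 1.7056
Growing perpetuity: P = D₁ / (r − g) = 1.7056 / (0.069 − 0.04) = 58.81

58.81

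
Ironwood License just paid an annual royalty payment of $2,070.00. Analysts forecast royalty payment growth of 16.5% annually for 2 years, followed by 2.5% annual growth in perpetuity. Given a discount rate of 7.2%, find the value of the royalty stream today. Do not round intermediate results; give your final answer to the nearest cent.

$58010.45

D_1 = 2411.55000
D_2 = 2809.45575
Terminal value at year 2: TV = D_2×(1+g_2)/(r−g_2) = 2879.69214/0.047 = 61270.04561
P_0 = D_1/(1+r)^1 + D_2/(1+r)^2 + TV/(1+r)^2
    = 2249.58022 + 2444.73970 + 53316.13180 = 58010.45173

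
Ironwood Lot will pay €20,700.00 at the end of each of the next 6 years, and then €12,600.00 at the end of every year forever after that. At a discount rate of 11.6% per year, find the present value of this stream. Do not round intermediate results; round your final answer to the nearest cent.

PV of 6-year annuity: €20,700.00 × [1 − (1+0.116)^−6] / 0.116 = 86079.07451
Perpetuity value at year 6: €12,600.00 / 0.116 = 108620.68966
PV of perpetuity: 108620.68966 / (1+0.116)^6 = 56224.73126
Total PV = 86079.07451 + 56224.73126 = 142303.80577

€142303.81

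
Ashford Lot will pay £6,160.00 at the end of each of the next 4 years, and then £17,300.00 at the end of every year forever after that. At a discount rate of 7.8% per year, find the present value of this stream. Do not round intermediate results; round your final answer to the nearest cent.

PV of 4-year annuity: £6,160.00 × [1 − (1+0.078)^−4] / 0.078 = 20493.86046
Perpetuity value at year 4: £17,300.00 / 0.078 = 221794.87179
PV of perpetuity: 221794.87179 / (1+0.078)^4 = 164239.06238
Total PV = 20493.86046 + 164239.06238 = 184732.92284

£184732.92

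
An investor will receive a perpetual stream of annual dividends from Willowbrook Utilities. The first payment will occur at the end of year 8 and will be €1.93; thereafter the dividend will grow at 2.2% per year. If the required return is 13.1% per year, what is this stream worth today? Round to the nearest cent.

Value at end of year 7: C₁ / (r − g) = €1.93 / (0.131 − 0.022) = €17.7064
Discount to today: PV = €17.7064 / (1 + 0.131)^7 = €17.7064 / 2.367218 = €7.48

€7.48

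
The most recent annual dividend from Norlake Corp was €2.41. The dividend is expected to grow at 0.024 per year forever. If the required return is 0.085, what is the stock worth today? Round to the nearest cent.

D₁ = D₀ × (1 + g) = €2.41 × 1.024 = €2.4678
Growing perpetuity: P = D₁ / (r − g) = €2.4678 / (0.085 − 0.024) = €40.46

€40.46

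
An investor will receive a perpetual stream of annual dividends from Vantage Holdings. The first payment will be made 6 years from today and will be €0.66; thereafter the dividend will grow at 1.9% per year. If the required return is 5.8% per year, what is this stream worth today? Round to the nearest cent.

Value at end of year 5: C₁ / (r − g) = €0.66 / (0.058 − 0.019) = €16.9231
Discount to today: PV = €16.9231 / (1 + 0.058)^5 = €16.9231 / 1.325648 = €12.77

€12.77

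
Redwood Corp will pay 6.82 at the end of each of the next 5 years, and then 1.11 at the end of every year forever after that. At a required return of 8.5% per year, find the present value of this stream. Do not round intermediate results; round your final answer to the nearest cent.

PV of 5-year annuity: 6.82 × [1 − (1+0.085)^−5] / 0.085 = 26.87518
Perpetuity value at year 5: 1.11 / 0.085 = 13.05882
PV of perpetuity: 13.05882 / (1+0.085)^5 = 8.68471
Total PV = 26.87518 + 8.68471 = 35.55989

35.56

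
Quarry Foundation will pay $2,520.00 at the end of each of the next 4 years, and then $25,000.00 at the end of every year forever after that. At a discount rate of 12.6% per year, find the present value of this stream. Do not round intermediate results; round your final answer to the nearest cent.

PV of 4-year annuity: $2,520.00 × [1 − (1+0.126)^−4] / 0.126 = 7558.39430
Perpetuity value at year 4: $25,000.00 / 0.126 = 198412.69841
PV of perpetuity: 198412.69841 / (1+0.126)^4 = 123428.62799
Total PV = 7558.39430 + 123428.62799 = 130987.02229

$130987.02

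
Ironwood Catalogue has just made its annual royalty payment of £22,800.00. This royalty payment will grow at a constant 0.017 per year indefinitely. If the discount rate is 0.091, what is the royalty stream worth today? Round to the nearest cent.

D₁ = D₀ × (1 + g) = £22,800.00 × 1.017 = £23,187.6000
Growing perpetuity: P = D₁ / (r − g) = £23,187.6000 / (0.091 − 0.017) = £313,345.95

£313345.95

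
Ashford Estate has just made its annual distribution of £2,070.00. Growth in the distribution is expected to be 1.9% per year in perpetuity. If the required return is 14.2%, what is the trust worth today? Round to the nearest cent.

£17149.02

D₁ = D₀ × (1 + g) = £2,070.00 × 1.019 = £2,109.3300
Growing perpetuity: P = D₁ / (r − g) = £2,109.3300 / (0.142 − 0.019) = £17,149.02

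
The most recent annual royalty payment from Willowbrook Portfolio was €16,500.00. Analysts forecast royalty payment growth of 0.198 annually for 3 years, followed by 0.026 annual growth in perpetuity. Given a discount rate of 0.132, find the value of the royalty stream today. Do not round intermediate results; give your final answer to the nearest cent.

€244802.33

D_1 = 19767.00000
D_2 = 23680.86600
D_3 = 28369.67747
Terminal value at year 3: TV = D_3×(1+g_2)/(r−g_2) = 29107.28908/0.106 = 274597.06681
P_0 = D_1/(1+r)^1 + D_2/(1+r)^2 + D_3/(1+r)^3 + TV/(1+r)^3
    = 17462.01413 + 18480.11743 + 19557.58011 + 189302.61502 = 244802.32669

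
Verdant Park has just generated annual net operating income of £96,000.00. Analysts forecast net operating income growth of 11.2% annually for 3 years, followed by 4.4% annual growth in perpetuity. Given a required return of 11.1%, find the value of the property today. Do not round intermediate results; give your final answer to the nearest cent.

D_1 = 106752.00000
D_2 = 118708.22400
D_3 = 132003.54509
Terminal value at year 3: TV = D_3×(1+g_2)/(r−g_2) = 137811.70107/0.067 = 2056891.06077
P_0 = D_1/(1+r)^1 + D_2/(1+r)^2 + D_3/(1+r)^3 + TV/(1+r)^3
    = 96086.40864 + 96172.89506 + 96259.45932 + 1499923.51536 = 1788442.27838

£1788442.28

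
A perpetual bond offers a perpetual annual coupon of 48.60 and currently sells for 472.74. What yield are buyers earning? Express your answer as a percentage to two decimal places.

P = C/r ⇒ r = C/P = 48.60/472.74 = 0.102805

10.28%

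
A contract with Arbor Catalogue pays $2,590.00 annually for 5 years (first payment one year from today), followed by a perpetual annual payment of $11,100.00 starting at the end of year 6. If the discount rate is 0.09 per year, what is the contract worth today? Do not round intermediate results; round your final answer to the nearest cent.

PV of 5-year annuity: $2,590.00 × [1 − (1+0.09)^−5] / 0.09 = 10074.19677
Perpetuity value at year 5: $11,100.00 / 0.09 = 123333.33333
PV of perpetuity: 123333.33333 / (1+0.09)^5 = 80158.20431
Total PV = 10074.19677 + 80158.20431 = 90232.40108

$90232.40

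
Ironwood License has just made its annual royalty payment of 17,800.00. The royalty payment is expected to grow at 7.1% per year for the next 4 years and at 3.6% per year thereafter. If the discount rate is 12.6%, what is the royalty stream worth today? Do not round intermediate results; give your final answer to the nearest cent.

D_1 = 19063.80000
D_2 = 20417.32980
D_3 = 21866.96022
D_4 = 23419.51439
Terminal value at year 4: TV = D_4×(1+g_2)/(r−g_2) = 24262.61691/0.09 = 269584.63232
P_0 = D_1/(1+r)^1 + D_2/(1+r)^2 + D_3/(1+r)^3 + D_4/(1+r)^4 + TV/(1+r)^4
    = 16930.55062 + 16103.56991 + 15316.98346 + 14568.81819 + 167703.28493 = 230623.20711

230623.21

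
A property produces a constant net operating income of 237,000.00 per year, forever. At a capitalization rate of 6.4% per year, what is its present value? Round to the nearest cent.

Level perpetuity: PV = C / r = 237,000.00 / 0.064 = 3,703,125.00

3703125.00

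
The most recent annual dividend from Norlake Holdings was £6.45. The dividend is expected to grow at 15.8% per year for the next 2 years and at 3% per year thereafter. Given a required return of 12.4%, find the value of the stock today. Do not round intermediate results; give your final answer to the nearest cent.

£88.51

D_1 = 7.46910
D_2 = 8.64922
Terminal value at year 2: TV = D_2×(1+g_2)/(r−g_2) = 8.90869/0.094 = 94.77334
P_0 = D_1/(1+r)^1 + D_2/(1+r)^2 + TV/(1+r)^2
    = 6.64511 + 6.84612 + 75.01594 = 88.50717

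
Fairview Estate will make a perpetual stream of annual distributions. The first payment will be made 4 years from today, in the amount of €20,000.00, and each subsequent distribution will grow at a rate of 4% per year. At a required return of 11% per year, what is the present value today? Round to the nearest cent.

€208911.82

Value at end of year 3: C₁ / (r − g) = €20,000.00 / (0.11 − 0.04) = €285,714.2857
Discount to today: PV = €285,714.2857 / (1 + 0.11)^3 = €285,714.2857 / 1.367631 = €208,911.82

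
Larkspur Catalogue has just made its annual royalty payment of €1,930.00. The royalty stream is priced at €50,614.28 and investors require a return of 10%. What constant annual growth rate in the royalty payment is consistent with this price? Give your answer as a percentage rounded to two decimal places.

5.96%

P = D₀(1+g)/(r−g) ⇒ P(r−g) = D₀(1+g) ⇒ g(P+D₀) = P·r − D₀
g = (P·r − D₀)/(P + D₀) = (€50,614.28×0.1 − €1,930.00) / (€50,614.28 + €1,930.00) = 0.059596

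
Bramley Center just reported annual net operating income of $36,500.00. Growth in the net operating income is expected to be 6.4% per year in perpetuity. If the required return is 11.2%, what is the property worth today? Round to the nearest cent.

$809083.33

D₁ = D₀ × (1 + g) = $36,500.00 × 1.064 = $38,836.0000
Growing perpetuity: P = D₁ / (r − g) = $38,836.0000 / (0.112 − 0.064) = $809,083.33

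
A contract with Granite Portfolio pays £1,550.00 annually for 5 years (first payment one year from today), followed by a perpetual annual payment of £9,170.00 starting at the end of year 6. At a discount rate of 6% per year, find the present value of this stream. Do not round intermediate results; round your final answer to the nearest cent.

£120735.12

PV of 5-year annuity: £1,550.00 × [1 − (1+0.06)^−5] / 0.06 = 6529.16387
Perpetuity value at year 5: £9,170.00 / 0.06 = 152833.33333
PV of perpetuity: 152833.33333 / (1+0.06)^5 = 114205.95742
Total PV = 6529.16387 + 114205.95742 = 120735.12129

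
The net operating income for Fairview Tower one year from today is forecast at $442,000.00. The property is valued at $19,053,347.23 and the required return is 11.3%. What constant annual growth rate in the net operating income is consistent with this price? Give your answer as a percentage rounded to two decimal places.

8.98%

P = D₁/(r−g) ⇒ g = r − D₁/P = 0.113 − $442,000.00/$19,053,347.23 = 0.089802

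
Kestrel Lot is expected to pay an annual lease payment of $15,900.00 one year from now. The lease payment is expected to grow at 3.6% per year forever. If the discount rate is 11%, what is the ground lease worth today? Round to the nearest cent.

Growing perpetuity: P = D₁ / (r − g) = $15,900.0000 / (0.11 − 0.036) = $214,864.86

$214864.86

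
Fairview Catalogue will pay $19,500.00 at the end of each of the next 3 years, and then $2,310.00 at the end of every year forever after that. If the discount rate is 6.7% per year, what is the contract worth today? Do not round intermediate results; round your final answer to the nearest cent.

$79838.02

PV of 3-year annuity: $19,500.00 × [1 − (1+0.067)^−3] / 0.067 = 51455.95512
Perpetuity value at year 3: $2,310.00 / 0.067 = 34477.61194
PV of perpetuity: 34477.61194 / (1+0.067)^3 = 28382.06033
Total PV = 51455.95512 + 28382.06033 = 79838.01546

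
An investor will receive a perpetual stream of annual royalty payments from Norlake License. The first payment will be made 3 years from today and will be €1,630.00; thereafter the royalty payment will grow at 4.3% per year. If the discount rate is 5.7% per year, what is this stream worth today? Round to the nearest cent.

Value at end of year 2: C₁ / (r − g) = €1,630.00 / (0.057 − 0.043) = €116,428.5714
Discount to today: PV = €116,428.5714 / (1 + 0.057)^2 = €116,428.5714 / 1.117249 = €104,210.05

€104210.05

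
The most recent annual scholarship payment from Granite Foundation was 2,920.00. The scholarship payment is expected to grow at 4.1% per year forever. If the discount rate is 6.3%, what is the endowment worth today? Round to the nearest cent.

D₁ = D₀ × (1 + g) = 2,920.00 × 1.041 = 3,039.7200
Growing perpetuity: P = D₁ / (r − g) = 3,039.7200 / (0.063 − 0.041) = 138,169.09

138169.09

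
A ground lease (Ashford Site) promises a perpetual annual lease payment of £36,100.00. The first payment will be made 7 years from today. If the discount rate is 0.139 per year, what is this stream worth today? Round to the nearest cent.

£118946.06

Value at end of year 6: C / r = £36,100.00 / 0.139 = £259,712.2302
Discount to today: PV = £259,712.2302 / (1 + 0.139)^6 = £259,712.2302 / 2.183445 = £118,946.06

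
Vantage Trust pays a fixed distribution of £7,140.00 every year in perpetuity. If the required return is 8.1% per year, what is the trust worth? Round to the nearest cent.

Level perpetuity: PV = C / r = £7,140.00 / 0.081 = £88,148.15

£88148.15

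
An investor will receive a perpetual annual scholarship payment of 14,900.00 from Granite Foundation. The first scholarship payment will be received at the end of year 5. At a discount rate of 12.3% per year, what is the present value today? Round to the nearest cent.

76166.17

Value at end of year 4: C / r = 14,900.00 / 0.123 = 121,138.2114
Discount to today: PV = 121,138.2114 / (1 + 0.123)^4 = 121,138.2114 / 1.590446 = 76,166.17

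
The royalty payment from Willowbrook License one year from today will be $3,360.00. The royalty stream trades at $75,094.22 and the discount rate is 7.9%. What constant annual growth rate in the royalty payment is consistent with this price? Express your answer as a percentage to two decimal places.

P = D₁/(r−g) ⇒ g = r − D₁/P = 0.079 − $3,360.00/$75,094.22 = 0.034256

3.43%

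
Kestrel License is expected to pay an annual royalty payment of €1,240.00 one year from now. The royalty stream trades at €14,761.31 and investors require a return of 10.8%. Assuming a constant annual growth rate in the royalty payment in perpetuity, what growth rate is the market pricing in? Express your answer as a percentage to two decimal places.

P = D₁/(r−g) ⇒ g = r − D₁/P = 0.108 − €1,240.00/€14,761.31 = 0.023997

2.40%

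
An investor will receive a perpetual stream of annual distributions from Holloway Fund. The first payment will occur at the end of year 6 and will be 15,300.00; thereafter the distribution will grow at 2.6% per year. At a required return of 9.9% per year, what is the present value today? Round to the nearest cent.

130731.46

Value at end of year 5: C₁ / (r − g) = 15,300.00 / (0.099 − 0.026) = 209,589.0411
Discount to today: PV = 209,589.0411 / (1 + 0.099)^5 = 209,589.0411 / 1.603203 = 130,731.46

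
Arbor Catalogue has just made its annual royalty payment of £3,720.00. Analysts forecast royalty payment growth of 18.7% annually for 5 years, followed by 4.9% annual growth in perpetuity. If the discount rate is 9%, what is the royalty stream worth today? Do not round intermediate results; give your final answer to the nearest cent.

£169961.45

D_1 = 4415.64000
D_2 = 5241.36468
D_3 = 6221.49988
D_4 = 7384.92035
D_5 = 8765.90046
Terminal value at year 5: TV = D_5×(1+g_2)/(r−g_2) = 9195.42958/0.041 = 224278.77024
P_0 = D_1/(1+r)^1 + D_2/(1+r)^2 + D_3/(1+r)^3 + D_4/(1+r)^4 + D_5/(1+r)^5 + TV/(1+r)^5
    = 4051.04587 + 4411.55179 + 4804.13942 + 5231.66376 + 5697.23384 + 145765.81206 = 169961.44674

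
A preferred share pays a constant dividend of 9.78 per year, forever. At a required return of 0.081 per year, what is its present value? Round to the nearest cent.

120.74

Level perpetuity: PV = C / r = 9.78 / 0.081 = 120.74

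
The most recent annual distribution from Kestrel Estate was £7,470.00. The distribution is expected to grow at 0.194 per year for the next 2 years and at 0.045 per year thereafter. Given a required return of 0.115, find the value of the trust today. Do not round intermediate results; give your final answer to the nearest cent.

£144443.86

D_1 = 8919.18000
D_2 = 10649.50092
Terminal value at year 2: TV = D_2×(1+g_2)/(r−g_2) = 11128.72846/0.07 = 158981.83516
P_0 = D_1/(1+r)^1 + D_2/(1+r)^2 + TV/(1+r)^2
    = 7999.26457 + 8566.02861 + 127878.56998 = 144443.86316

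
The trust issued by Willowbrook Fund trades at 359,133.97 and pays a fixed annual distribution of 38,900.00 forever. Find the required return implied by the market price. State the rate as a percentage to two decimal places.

10.83%

P = C/r ⇒ r = C/P = 38,900.00/359,133.97 = 0.108316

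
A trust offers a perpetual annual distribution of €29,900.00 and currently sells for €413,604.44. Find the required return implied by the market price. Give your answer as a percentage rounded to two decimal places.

P = C/r ⇒ r = C/P = €29,900.00/€413,604.44 = 0.072291

7.23%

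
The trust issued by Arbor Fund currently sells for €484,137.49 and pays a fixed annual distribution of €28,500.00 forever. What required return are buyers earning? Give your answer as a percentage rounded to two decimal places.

P = C/r ⇒ r = C/P = €28,500.00/€484,137.49 = 0.058868

5.89%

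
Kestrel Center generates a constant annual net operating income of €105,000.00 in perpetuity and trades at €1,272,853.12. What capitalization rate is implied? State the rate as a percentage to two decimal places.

8.25%

P = C/r ⇒ r = C/P = €105,000.00/€1,272,853.12 = 0.082492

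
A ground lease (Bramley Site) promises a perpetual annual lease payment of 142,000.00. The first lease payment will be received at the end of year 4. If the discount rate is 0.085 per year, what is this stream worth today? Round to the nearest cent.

1307917.06

Value at end of year 3: C / r = 142,000.00 / 0.085 = 1,670,588.2353
Discount to today: PV = 1,670,588.2353 / (1 + 0.085)^3 = 1,670,588.2353 / 1.277289 = 1,307,917.06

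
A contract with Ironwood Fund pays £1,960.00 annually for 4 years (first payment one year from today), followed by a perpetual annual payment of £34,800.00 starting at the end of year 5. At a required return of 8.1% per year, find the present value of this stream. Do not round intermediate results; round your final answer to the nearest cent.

PV of 4-year annuity: £1,960.00 × [1 − (1+0.081)^−4] / 0.081 = 6477.34484
Perpetuity value at year 4: £34,800.00 / 0.081 = 429629.62963
PV of perpetuity: 429629.62963 / (1+0.081)^4 = 314623.71099
Total PV = 6477.34484 + 314623.71099 = 321101.05583

£321101.06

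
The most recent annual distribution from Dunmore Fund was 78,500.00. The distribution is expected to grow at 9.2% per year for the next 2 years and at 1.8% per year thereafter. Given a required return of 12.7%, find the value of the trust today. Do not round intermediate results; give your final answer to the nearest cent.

838078.86

D_1 = 85722.00000
D_2 = 93608.42400
Terminal value at year 2: TV = D_2×(1+g_2)/(r−g_2) = 95293.37563/0.109 = 874251.15259
P_0 = D_1/(1+r)^1 + D_2/(1+r)^2 + TV/(1+r)^2
    = 76062.11180 + 73699.93442 + 688316.81868 = 838078.86489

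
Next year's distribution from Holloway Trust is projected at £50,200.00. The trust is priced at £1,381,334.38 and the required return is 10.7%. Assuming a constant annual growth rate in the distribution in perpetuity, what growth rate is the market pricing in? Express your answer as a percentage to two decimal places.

7.07%

P = D₁/(r−g) ⇒ g = r − D₁/P = 0.107 − £50,200.00/£1,381,334.38 = 0.070658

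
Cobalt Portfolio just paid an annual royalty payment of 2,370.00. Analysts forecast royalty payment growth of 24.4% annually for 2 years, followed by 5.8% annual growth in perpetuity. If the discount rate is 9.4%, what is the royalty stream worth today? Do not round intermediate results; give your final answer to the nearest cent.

95820.60

D_1 = 2948.28000
D_2 = 3667.66032
Terminal value at year 2: TV = D_2×(1+g_2)/(r−g_2) = 3880.38462/0.036 = 107788.46163
P_0 = D_1/(1+r)^1 + D_2/(1+r)^2 + TV/(1+r)^2
    = 2694.95430 + 3064.46357 + 90061.17933 = 95820.59720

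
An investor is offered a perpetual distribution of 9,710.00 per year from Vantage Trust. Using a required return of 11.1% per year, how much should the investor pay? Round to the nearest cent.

87477.48

Level perpetuity: PV = C / r = 9,710.00 / 0.111 = 87,477.48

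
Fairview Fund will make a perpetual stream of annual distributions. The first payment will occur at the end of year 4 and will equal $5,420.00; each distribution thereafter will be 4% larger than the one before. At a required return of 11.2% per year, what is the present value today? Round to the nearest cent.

Value at end of year 3: C₁ / (r − g) = $5,420.00 / (0.112 − 0.04) = $75,277.7778
Discount to today: PV = $75,277.7778 / (1 + 0.112)^3 = $75,277.7778 / 1.375037 = $54,746.00

$54746.00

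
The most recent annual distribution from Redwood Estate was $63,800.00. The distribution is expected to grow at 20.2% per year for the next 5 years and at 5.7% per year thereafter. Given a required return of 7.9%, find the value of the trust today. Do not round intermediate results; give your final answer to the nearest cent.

D_1 = 76687.60000
D_2 = 92178.49520
D_3 = 110798.55123
D_4 = 133179.85858
D_5 = 160082.19001
Terminal value at year 5: TV = D_5×(1+g_2)/(r−g_2) = 169206.87484/0.022 = 7691221.58375
P_0 = D_1/(1+r)^1 + D_2/(1+r)^2 + D_3/(1+r)^3 + D_4/(1+r)^4 + D_5/(1+r)^5 + TV/(1+r)^5
    = 71072.84523 + 79174.75437 + 88200.23610 + 98254.57256 + 109455.04747 + 5258817.50776 = 5704974.96348

$5704974.96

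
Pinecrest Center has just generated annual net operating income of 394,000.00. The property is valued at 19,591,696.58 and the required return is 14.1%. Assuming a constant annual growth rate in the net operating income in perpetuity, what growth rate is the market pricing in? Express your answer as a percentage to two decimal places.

P = D₀(1+g)/(r−g) ⇒ P(r−g) = D₀(1+g) ⇒ g(P+D₀) = P·r − D₀
g = (P·r − D₀)/(P + D₀) = (19,591,696.58×0.141 − 394,000.00) / (19,591,696.58 + 394,000.00) = 0.118506

11.85%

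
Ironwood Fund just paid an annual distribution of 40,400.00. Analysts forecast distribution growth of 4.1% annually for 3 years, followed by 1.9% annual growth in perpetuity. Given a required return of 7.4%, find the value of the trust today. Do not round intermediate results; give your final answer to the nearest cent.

795507.47

D_1 = 42056.40000
D_2 = 43780.71240
D_3 = 45575.72161
Terminal value at year 3: TV = D_3×(1+g_2)/(r−g_2) = 46441.66032/0.055 = 844393.82398
P_0 = D_1/(1+r)^1 + D_2/(1+r)^2 + D_3/(1+r)^3 + TV/(1+r)^3
    = 39158.65922 + 37955.46019 + 36789.23097 + 681604.11557 = 795507.46595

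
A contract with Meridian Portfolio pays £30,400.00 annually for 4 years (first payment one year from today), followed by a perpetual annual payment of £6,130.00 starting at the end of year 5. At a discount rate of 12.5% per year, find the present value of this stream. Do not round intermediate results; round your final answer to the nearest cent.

£121986.87

PV of 4-year annuity: £30,400.00 × [1 − (1+0.125)^−4] / 0.125 = 91371.43728
Perpetuity value at year 4: £6,130.00 / 0.125 = 49040.00000
PV of perpetuity: 49040.00000 / (1+0.125)^4 = 30615.43057
Total PV = 91371.43728 + 30615.43057 = 121986.86786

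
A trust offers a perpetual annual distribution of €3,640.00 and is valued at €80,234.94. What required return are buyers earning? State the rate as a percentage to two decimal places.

P = C/r ⇒ r = C/P = €3,640.00/€80,234.94 = 0.045367

4.54%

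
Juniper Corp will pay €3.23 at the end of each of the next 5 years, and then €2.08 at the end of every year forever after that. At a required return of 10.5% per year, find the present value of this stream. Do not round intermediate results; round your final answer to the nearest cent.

PV of 5-year annuity: €3.23 × [1 − (1+0.105)^−5] / 0.105 = 12.08943
Perpetuity value at year 5: €2.08 / 0.105 = 19.80952
PV of perpetuity: 19.80952 / (1+0.105)^5 = 12.02438
Total PV = 12.08943 + 12.02438 = 24.11381

€24.11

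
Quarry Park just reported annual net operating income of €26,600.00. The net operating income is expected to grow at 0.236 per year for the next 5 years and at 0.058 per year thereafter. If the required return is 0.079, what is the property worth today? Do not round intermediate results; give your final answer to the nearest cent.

€2846841.28

D_1 = 32877.60000
D_2 = 40636.71360
D_3 = 50226.97801
D_4 = 62080.54482
D_5 = 76731.55340
Terminal value at year 5: TV = D_5×(1+g_2)/(r−g_2) = 81181.98349/0.021 = 3865808.73783
P_0 = D_1/(1+r)^1 + D_2/(1+r)^2 + D_3/(1+r)^3 + D_4/(1+r)^4 + D_5/(1+r)^5 + TV/(1+r)^5
    = 30470.43559 + 34904.03928 + 39982.75492 + 45800.44956 + 52464.64843 + 2643218.95433 = 2846841.28211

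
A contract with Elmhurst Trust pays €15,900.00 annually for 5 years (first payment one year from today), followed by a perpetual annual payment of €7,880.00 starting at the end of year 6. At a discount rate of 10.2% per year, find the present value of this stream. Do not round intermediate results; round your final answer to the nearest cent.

€107502.31

PV of 5-year annuity: €15,900.00 × [1 − (1+0.102)^−5] / 0.102 = 59966.81211
Perpetuity value at year 5: €7,880.00 / 0.102 = 77254.90196
PV of perpetuity: 77254.90196 / (1+0.102)^5 = 47535.50074
Total PV = 59966.81211 + 47535.50074 = 107502.31285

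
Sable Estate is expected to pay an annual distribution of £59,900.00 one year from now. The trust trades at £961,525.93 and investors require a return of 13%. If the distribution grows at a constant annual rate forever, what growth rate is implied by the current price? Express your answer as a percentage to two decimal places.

6.77%

P = D₁/(r−g) ⇒ g = r − D₁/P = 0.13 − £59,900.00/£961,525.93 = 0.067703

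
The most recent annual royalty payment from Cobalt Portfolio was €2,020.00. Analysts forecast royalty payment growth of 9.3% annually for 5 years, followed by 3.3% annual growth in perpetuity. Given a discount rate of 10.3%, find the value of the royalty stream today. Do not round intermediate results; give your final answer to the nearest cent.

€38311.01

D_1 = 2207.86000
D_2 = 2413.19098
D_3 = 2637.61774
D_4 = 2882.91619
D_5 = 3151.02740
Terminal value at year 5: TV = D_5×(1+g_2)/(r−g_2) = 3255.01130/0.07 = 46500.16144
P_0 = D_1/(1+r)^1 + D_2/(1+r)^2 + D_3/(1+r)^3 + D_4/(1+r)^4 + D_5/(1+r)^5 + TV/(1+r)^5
    = 2001.68631 + 1983.53866 + 1965.55553 + 1947.73544 + 1930.07692 + 28482.42080 = 38311.01366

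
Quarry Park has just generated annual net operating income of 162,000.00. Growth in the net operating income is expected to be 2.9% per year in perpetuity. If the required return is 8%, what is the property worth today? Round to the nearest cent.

3268588.24

D₁ = D₀ × (1 + g) = 162,000.00 × 1.029 = 166,698.0000
Growing perpetuity: P = D₁ / (r − g) = 166,698.0000 / (0.08 − 0.029) = 3,268,588.24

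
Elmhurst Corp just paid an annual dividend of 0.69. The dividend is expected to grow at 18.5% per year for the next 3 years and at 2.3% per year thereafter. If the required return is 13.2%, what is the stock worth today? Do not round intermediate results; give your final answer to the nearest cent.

D_1 = 0.81765
D_2 = 0.96892
D_3 = 1.14816
Terminal value at year 3: TV = D_3×(1+g_2)/(r−g_2) = 1.17457/0.109 = 10.77589
P_0 = D_1/(1+r)^1 + D_2/(1+r)^2 + D_3/(1+r)^3 + TV/(1+r)^3
    = 0.72231 + 0.75612 + 0.79153 + 7.42872 = 9.69868

9.70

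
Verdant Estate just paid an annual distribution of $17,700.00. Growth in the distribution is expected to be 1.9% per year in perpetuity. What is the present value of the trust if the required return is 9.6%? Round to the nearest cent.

$234237.66

D₁ = D₀ × (1 + g) = $17,700.00 × 1.019 = $18,036.3000
Growing perpetuity: P = D₁ / (r − g) = $18,036.3000 / (0.096 − 0.019) = $234,237.66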